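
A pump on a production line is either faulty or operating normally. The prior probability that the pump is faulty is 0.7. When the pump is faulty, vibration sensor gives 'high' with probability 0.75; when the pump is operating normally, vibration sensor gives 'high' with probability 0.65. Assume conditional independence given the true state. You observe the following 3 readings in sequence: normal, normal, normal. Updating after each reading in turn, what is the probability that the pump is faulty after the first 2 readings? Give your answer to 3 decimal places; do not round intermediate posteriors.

After 'normal': P(faulty) = 0.25·0.7000 / (0.25·0.7000 + 0.35·0.3000) ≈ 0.6250
After 'normal': P(faulty) = 0.25·0.6250 / (0.25·0.6250 + 0.35·0.3750) ≈ 0.5435

0.543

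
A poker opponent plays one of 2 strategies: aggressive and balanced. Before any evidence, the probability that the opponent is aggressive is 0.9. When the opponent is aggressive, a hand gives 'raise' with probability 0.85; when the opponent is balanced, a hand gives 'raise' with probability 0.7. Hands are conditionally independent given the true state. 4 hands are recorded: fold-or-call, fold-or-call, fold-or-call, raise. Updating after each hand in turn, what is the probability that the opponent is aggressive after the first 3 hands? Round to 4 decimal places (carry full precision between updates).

0.5294

After 'fold-or-call': P(aggressive) = 0.15·0.9000 / (0.15·0.9000 + 0.3·0.1000) ≈ 0.8182
After 'fold-or-call': P(aggressive) = 0.15·0.8182 / (0.15·0.8182 + 0.3·0.1818) ≈ 0.6923
After 'fold-or-call': P(aggressive) = 0.15·0.6923 / (0.15·0.6923 + 0.3·0.3077) ≈ 0.5294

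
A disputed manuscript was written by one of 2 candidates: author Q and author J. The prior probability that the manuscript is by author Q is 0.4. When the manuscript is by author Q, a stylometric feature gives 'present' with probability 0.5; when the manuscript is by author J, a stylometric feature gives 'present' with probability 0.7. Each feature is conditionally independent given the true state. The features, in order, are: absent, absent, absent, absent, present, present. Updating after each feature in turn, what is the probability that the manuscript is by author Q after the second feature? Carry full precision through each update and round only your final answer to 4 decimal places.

After 'absent': P(author Q) = 0.5·0.4000 / (0.5·0.4000 + 0.3·0.6000) ≈ 0.5263
After 'absent': P(author Q) = 0.5·0.5263 / (0.5·0.5263 + 0.3·0.4737) ≈ 0.6494

0.6494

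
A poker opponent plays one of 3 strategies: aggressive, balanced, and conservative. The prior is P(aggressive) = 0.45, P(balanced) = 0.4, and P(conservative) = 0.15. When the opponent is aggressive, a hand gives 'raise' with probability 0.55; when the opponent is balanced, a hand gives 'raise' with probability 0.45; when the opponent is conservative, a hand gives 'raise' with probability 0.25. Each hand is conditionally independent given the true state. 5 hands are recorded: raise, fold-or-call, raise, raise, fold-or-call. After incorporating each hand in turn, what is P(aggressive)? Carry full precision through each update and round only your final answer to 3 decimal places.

After 'raise': normaliser = 0.55·0.4500 + 0.45·0.4000 + 0.25·0.1500; P(aggressive) ≈ 0.5323, P(balanced) ≈ 0.3871, P(conservative) ≈ 0.0806
After 'fold-or-call': normaliser = 0.45·0.5323 + 0.55·0.3871 + 0.75·0.0806; P(aggressive) ≈ 0.4670, P(balanced) ≈ 0.4151, P(conservative) ≈ 0.1179
After 'raise': normaliser = 0.55·0.4670 + 0.45·0.4151 + 0.25·0.1179; P(aggressive) ≈ 0.5429, P(balanced) ≈ 0.3948, P(conservative) ≈ 0.0623
After 'raise': normaliser = 0.55·0.5429 + 0.45·0.3948 + 0.25·0.0623; P(aggressive) ≈ 0.6071, P(balanced) ≈ 0.3612, P(conservative) ≈ 0.0317
After 'fold-or-call': normaliser = 0.45·0.6071 + 0.55·0.3612 + 0.75·0.0317; P(aggressive) ≈ 0.5512, P(balanced) ≈ 0.4009, P(conservative) ≈ 0.0479

0.551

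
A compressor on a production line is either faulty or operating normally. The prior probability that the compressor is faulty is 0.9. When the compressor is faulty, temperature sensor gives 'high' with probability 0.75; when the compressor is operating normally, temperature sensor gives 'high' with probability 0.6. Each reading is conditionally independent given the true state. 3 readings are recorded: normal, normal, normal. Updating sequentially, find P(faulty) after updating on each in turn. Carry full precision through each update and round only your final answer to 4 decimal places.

0.6872

After 'normal': P(faulty) = 0.25·0.9000 / (0.25·0.9000 + 0.4·0.1000) ≈ 0.8491
After 'normal': P(faulty) = 0.25·0.8491 / (0.25·0.8491 + 0.4·0.1509) ≈ 0.7785
After 'normal': P(faulty) = 0.25·0.7785 / (0.25·0.7785 + 0.4·0.2215) ≈ 0.6872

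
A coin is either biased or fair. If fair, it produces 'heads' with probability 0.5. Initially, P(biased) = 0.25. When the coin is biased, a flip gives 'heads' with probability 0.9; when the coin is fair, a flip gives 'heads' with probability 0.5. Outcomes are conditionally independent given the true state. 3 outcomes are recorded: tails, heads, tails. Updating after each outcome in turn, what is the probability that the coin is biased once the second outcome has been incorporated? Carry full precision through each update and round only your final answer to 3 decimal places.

0.107

Each posterior becomes the prior for the next update.
After 'tails': P(biased) = 0.1·0.2500 / (0.1·0.2500 + 0.5·0.7500) ≈ 0.0625
After 'heads': P(biased) = 0.9·0.0625 / (0.9·0.0625 + 0.5·0.9375) ≈ 0.1071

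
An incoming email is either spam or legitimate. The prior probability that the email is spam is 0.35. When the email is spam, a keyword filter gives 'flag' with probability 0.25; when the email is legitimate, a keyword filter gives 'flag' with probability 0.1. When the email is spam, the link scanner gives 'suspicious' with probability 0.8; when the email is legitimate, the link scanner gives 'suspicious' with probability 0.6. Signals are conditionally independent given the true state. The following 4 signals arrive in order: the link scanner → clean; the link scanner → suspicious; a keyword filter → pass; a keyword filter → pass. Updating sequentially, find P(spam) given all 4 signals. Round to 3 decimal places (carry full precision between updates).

0.200

After the link scanner='clean': P(spam) = 0.2·0.3500 / (0.2·0.3500 + 0.4·0.6500) ≈ 0.2121
After the link scanner='suspicious': P(spam) = 0.8·0.2121 / (0.8·0.2121 + 0.6·0.7879) ≈ 0.2642
After a keyword filter='pass': P(spam) = 0.75·0.2642 / (0.75·0.2642 + 0.9·0.7358) ≈ 0.2303
After a keyword filter='pass': P(spam) = 0.75·0.2303 / (0.75·0.2303 + 0.9·0.7697) ≈ 0.1995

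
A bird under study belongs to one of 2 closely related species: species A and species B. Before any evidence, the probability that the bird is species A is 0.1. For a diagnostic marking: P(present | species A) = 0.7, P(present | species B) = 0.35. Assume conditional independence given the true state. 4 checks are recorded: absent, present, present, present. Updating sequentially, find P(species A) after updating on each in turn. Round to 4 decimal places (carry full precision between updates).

0.2909

After 'absent': P(species A) = 0.3·0.1000 / (0.3·0.1000 + 0.65·0.9000) ≈ 0.0488
After 'present': P(species A) = 0.7·0.0488 / (0.7·0.0488 + 0.35·0.9512) ≈ 0.0930
After 'present': P(species A) = 0.7·0.0930 / (0.7·0.0930 + 0.35·0.9070) ≈ 0.1702
After 'present': P(species A) = 0.7·0.1702 / (0.7·0.1702 + 0.35·0.8298) ≈ 0.2909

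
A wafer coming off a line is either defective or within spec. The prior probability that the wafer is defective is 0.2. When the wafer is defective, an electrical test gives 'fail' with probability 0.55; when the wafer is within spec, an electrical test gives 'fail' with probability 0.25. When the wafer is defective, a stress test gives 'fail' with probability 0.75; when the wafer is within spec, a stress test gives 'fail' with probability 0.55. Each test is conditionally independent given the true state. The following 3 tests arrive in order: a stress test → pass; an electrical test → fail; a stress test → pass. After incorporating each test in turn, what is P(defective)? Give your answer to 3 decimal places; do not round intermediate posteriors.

0.145

Apply Bayes' rule sequentially, carrying P(defective) forward.
After a stress test='pass': P(defective) = 0.25·0.2000 / (0.25·0.2000 + 0.45·0.8000) ≈ 0.1220
After an electrical test='fail': P(defective) = 0.55·0.1220 / (0.55·0.1220 + 0.25·0.8780) ≈ 0.2340
After a stress test='pass': P(defective) = 0.25·0.2340 / (0.25·0.2340 + 0.45·0.7660) ≈ 0.1451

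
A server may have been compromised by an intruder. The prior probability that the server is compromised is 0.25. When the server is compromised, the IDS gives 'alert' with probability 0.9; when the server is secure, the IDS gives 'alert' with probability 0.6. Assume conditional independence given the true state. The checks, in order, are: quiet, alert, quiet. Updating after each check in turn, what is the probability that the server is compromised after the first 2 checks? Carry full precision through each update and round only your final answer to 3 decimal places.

Apply Bayes' rule sequentially, carrying P(compromised) forward.
After 'quiet': P(compromised) = 0.1·0.2500 / (0.1·0.2500 + 0.4·0.7500) ≈ 0.0769
After 'alert': P(compromised) = 0.9·0.0769 / (0.9·0.0769 + 0.6·0.9231) ≈ 0.1111

0.111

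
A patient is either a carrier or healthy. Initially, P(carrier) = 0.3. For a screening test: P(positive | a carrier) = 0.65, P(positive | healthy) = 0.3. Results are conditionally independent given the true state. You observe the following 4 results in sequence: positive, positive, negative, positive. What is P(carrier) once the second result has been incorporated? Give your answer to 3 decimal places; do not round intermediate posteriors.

Apply Bayes' rule sequentially, carrying P(carrier) forward.
After 'positive': P(carrier) = 0.65·0.3000 / (0.65·0.3000 + 0.3·0.7000) ≈ 0.4815
After 'positive': P(carrier) = 0.65·0.4815 / (0.65·0.4815 + 0.3·0.5185) ≈ 0.6680

0.668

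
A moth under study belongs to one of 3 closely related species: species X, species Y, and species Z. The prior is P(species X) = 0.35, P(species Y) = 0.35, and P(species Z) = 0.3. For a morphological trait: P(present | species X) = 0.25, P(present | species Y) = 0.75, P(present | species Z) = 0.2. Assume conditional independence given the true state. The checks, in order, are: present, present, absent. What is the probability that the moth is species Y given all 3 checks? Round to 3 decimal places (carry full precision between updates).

After 'present': normaliser = 0.25·0.3500 + 0.75·0.3500 + 0.2·0.3000; P(species X) ≈ 0.2134, P(species Y) ≈ 0.6402, P(species Z) ≈ 0.1463
After 'present': normaliser = 0.25·0.2134 + 0.75·0.6402 + 0.2·0.1463; P(species X) ≈ 0.0948, P(species Y) ≈ 0.8532, P(species Z) ≈ 0.0520
After 'absent': normaliser = 0.75·0.0948 + 0.25·0.8532 + 0.8·0.0520; P(species X) ≈ 0.2181, P(species Y) ≈ 0.6543, P(species Z) ≈ 0.1276

0.654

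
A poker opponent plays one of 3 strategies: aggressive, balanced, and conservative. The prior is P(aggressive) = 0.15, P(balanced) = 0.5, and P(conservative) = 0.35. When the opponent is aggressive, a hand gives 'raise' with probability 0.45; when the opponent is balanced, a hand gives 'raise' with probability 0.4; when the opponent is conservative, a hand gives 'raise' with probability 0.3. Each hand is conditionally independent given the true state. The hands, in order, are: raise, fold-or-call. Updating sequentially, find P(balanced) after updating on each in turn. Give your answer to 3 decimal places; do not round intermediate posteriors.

Each posterior becomes the prior for the next update.
After 'raise': normaliser = 0.45·0.1500 + 0.4·0.5000 + 0.3·0.3500; P(aggressive) ≈ 0.1812, P(balanced) ≈ 0.5369, P(conservative) ≈ 0.2819
After 'fold-or-call': normaliser = 0.55·0.1812 + 0.6·0.5369 + 0.7·0.2819; P(aggressive) ≈ 0.1610, P(balanced) ≈ 0.5203, P(conservative) ≈ 0.3187

0.520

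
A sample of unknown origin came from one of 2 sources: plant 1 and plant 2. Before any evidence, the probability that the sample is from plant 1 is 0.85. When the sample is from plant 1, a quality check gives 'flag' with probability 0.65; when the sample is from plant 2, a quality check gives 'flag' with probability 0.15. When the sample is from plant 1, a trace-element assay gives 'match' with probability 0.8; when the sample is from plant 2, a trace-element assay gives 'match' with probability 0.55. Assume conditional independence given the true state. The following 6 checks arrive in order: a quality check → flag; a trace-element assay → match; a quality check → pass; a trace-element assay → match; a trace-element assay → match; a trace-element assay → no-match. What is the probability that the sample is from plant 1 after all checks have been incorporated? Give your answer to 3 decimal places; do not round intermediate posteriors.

0.933

After a quality check='flag': P(plant 1) = 0.65·0.8500 / (0.65·0.8500 + 0.15·0.1500) ≈ 0.9609
After a trace-element assay='match': P(plant 1) = 0.8·0.9609 / (0.8·0.9609 + 0.55·0.0391) ≈ 0.9728
After a quality check='pass': P(plant 1) = 0.35·0.9728 / (0.35·0.9728 + 0.85·0.0272) ≈ 0.9363
After a trace-element assay='match': P(plant 1) = 0.8·0.9363 / (0.8·0.9363 + 0.55·0.0637) ≈ 0.9553
After a trace-element assay='match': P(plant 1) = 0.8·0.9553 / (0.8·0.9553 + 0.55·0.0447) ≈ 0.9689
After a trace-element assay='no-match': P(plant 1) = 0.2·0.9689 / (0.2·0.9689 + 0.45·0.0311) ≈ 0.9326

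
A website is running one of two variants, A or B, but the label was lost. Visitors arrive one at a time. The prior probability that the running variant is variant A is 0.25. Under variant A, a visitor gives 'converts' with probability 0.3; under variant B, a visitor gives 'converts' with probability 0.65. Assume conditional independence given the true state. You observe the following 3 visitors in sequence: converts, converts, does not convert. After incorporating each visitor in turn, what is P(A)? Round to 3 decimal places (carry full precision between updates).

0.124

Apply Bayes' rule sequentially, carrying P(A) forward.
After 'converts': P(A) = 0.3·0.2500 / (0.3·0.2500 + 0.65·0.7500) ≈ 0.1333
After 'converts': P(A) = 0.3·0.1333 / (0.3·0.1333 + 0.65·0.8667) ≈ 0.0663
After 'does not convert': P(A) = 0.7·0.0663 / (0.7·0.0663 + 0.35·0.9337) ≈ 0.1244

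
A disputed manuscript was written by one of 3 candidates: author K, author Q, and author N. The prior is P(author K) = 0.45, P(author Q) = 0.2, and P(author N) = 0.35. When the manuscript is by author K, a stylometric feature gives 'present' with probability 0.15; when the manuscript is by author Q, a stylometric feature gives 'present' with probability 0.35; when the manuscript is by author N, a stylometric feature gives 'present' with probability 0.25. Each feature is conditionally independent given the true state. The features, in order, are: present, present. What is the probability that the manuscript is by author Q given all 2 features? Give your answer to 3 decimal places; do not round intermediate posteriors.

After 'present': normaliser = 0.15·0.4500 + 0.35·0.2000 + 0.25·0.3500; P(author K) ≈ 0.3000, P(author Q) ≈ 0.3111, P(author N) ≈ 0.3889
After 'present': normaliser = 0.15·0.3000 + 0.35·0.3111 + 0.25·0.3889; P(author K) ≈ 0.1792, P(author Q) ≈ 0.4336, P(author N) ≈ 0.3872

0.434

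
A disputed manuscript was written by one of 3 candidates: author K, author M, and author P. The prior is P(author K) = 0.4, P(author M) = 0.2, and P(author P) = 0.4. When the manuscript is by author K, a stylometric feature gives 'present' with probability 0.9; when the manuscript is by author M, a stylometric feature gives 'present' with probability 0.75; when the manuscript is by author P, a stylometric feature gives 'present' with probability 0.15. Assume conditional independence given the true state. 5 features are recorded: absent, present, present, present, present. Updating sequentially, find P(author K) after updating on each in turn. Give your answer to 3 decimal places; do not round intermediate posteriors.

After 'absent': normaliser = 0.1·0.4000 + 0.25·0.2000 + 0.85·0.4000; P(author K) ≈ 0.0930, P(author M) ≈ 0.1163, P(author P) ≈ 0.7907
After 'present': normaliser = 0.9·0.0930 + 0.75·0.1163 + 0.15·0.7907; P(author K) ≈ 0.2892, P(author M) ≈ 0.3012, P(author P) ≈ 0.4096
After 'present': normaliser = 0.9·0.2892 + 0.75·0.3012 + 0.15·0.4096; P(author K) ≈ 0.4752, P(author M) ≈ 0.4125, P(author P) ≈ 0.1122
After 'present': normaliser = 0.9·0.4752 + 0.75·0.4125 + 0.15·0.1122; P(author K) ≈ 0.5673, P(author M) ≈ 0.4104, P(author P) ≈ 0.0223
After 'present': normaliser = 0.9·0.5673 + 0.75·0.4104 + 0.15·0.0223; P(author K) ≈ 0.6214, P(author M) ≈ 0.3746, P(author P) ≈ 0.0041

0.621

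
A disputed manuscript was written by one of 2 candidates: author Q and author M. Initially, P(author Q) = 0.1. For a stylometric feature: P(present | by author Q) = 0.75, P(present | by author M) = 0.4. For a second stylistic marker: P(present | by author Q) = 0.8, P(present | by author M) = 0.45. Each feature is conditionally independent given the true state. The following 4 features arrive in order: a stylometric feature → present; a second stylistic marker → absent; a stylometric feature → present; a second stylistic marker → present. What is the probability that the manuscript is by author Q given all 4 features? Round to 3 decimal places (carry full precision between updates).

0.202

Each posterior becomes the prior for the next update.
After a stylometric feature='present': P(author Q) = 0.75·0.1000 / (0.75·0.1000 + 0.4·0.9000) ≈ 0.1724
After a second stylistic marker='absent': P(author Q) = 0.2·0.1724 / (0.2·0.1724 + 0.55·0.8276) ≈ 0.0704
After a stylometric feature='present': P(author Q) = 0.75·0.0704 / (0.75·0.0704 + 0.4·0.9296) ≈ 0.1244
After a second stylistic marker='present': P(author Q) = 0.8·0.1244 / (0.8·0.1244 + 0.45·0.8756) ≈ 0.2016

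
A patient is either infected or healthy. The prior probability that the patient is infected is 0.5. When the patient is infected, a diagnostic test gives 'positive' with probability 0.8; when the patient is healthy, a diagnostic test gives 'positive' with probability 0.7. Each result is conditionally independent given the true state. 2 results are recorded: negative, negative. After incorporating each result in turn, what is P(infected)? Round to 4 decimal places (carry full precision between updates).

After 'negative': P(infected) = 0.2·0.5000 / (0.2·0.5000 + 0.3·0.5000) ≈ 0.4000
After 'negative': P(infected) = 0.2·0.4000 / (0.2·0.4000 + 0.3·0.6000) ≈ 0.3077

0.3077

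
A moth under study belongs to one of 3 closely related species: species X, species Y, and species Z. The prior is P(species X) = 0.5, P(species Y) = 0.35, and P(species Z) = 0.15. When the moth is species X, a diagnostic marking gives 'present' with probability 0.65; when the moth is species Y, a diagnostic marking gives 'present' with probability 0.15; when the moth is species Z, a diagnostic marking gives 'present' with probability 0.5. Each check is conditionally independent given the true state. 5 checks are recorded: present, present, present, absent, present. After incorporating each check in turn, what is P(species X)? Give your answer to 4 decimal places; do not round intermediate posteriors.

0.8659

After 'present': normaliser = 0.65·0.5000 + 0.15·0.3500 + 0.5·0.1500; P(species X) ≈ 0.7182, P(species Y) ≈ 0.1160, P(species Z) ≈ 0.1657
After 'present': normaliser = 0.65·0.7182 + 0.15·0.1160 + 0.5·0.1657; P(species X) ≈ 0.8232, P(species Y) ≈ 0.0307, P(species Z) ≈ 0.1461
After 'present': normaliser = 0.65·0.8232 + 0.15·0.0307 + 0.5·0.1461; P(species X) ≈ 0.8732, P(species Y) ≈ 0.0075, P(species Z) ≈ 0.1192
After 'absent': normaliser = 0.35·0.8732 + 0.85·0.0075 + 0.5·0.1192; P(species X) ≈ 0.8224, P(species Y) ≈ 0.0172, P(species Z) ≈ 0.1604
After 'present': normaliser = 0.65·0.8224 + 0.15·0.0172 + 0.5·0.1604; P(species X) ≈ 0.8659, P(species Y) ≈ 0.0042, P(species Z) ≈ 0.1299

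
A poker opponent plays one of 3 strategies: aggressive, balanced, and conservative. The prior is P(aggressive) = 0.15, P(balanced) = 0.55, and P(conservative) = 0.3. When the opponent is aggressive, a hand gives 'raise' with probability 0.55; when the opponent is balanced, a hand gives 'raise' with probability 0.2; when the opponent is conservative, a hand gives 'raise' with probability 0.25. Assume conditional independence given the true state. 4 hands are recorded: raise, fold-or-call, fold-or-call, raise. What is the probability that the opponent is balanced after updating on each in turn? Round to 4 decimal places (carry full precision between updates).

After 'raise': normaliser = 0.55·0.1500 + 0.2·0.5500 + 0.25·0.3000; P(aggressive) ≈ 0.3084, P(balanced) ≈ 0.4112, P(conservative) ≈ 0.2804
After 'fold-or-call': normaliser = 0.45·0.3084 + 0.8·0.4112 + 0.75·0.2804; P(aggressive) ≈ 0.2047, P(balanced) ≈ 0.4852, P(conservative) ≈ 0.3101
After 'fold-or-call': normaliser = 0.45·0.2047 + 0.8·0.4852 + 0.75·0.3101; P(aggressive) ≈ 0.1292, P(balanced) ≈ 0.5445, P(conservative) ≈ 0.3263
After 'raise': normaliser = 0.55·0.1292 + 0.2·0.5445 + 0.25·0.3263; P(aggressive) ≈ 0.2717, P(balanced) ≈ 0.4164, P(conservative) ≈ 0.3119

0.4164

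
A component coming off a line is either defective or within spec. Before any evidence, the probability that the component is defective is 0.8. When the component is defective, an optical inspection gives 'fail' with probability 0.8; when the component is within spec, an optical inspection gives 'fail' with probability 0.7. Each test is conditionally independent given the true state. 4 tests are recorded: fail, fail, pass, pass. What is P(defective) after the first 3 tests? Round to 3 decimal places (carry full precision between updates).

Apply Bayes' rule sequentially, carrying P(defective) forward.
After 'fail': P(defective) = 0.8·0.8000 / (0.8·0.8000 + 0.7·0.2000) ≈ 0.8205
After 'fail': P(defective) = 0.8·0.8205 / (0.8·0.8205 + 0.7·0.1795) ≈ 0.8393
After 'pass': P(defective) = 0.2·0.8393 / (0.2·0.8393 + 0.3·0.1607) ≈ 0.7769

0.777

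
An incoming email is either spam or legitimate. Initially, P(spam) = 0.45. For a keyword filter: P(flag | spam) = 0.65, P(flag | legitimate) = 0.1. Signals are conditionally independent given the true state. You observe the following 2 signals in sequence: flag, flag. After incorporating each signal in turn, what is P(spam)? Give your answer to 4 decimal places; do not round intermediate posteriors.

0.9719

After 'flag': P(spam) = 0.65·0.4500 / (0.65·0.4500 + 0.1·0.5500) ≈ 0.8417
After 'flag': P(spam) = 0.65·0.8417 / (0.65·0.8417 + 0.1·0.1583) ≈ 0.9719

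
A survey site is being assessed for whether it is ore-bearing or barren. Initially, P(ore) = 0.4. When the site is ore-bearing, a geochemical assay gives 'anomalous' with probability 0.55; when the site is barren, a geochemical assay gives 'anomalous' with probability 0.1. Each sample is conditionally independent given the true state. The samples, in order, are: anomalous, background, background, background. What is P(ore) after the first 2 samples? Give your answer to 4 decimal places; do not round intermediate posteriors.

After 'anomalous': P(ore) = 0.55·0.4000 / (0.55·0.4000 + 0.1·0.6000) ≈ 0.7857
After 'background': P(ore) = 0.45·0.7857 / (0.45·0.7857 + 0.9·0.2143) ≈ 0.6471

0.6471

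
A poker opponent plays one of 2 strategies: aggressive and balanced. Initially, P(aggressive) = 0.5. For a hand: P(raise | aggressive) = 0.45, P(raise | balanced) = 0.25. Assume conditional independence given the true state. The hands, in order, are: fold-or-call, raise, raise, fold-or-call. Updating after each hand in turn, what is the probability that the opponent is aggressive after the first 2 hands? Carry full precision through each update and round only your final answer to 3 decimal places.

0.569

Each posterior becomes the prior for the next update.
After 'fold-or-call': P(aggressive) = 0.55·0.5000 / (0.55·0.5000 + 0.75·0.5000) ≈ 0.4231
After 'raise': P(aggressive) = 0.45·0.4231 / (0.45·0.4231 + 0.25·0.5769) ≈ 0.5690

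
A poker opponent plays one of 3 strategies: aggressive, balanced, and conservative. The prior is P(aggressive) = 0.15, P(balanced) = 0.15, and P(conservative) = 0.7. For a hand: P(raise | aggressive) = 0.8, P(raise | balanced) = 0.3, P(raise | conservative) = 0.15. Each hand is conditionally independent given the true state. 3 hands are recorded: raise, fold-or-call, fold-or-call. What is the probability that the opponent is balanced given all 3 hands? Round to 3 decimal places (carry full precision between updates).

0.215

After 'raise': normaliser = 0.8·0.1500 + 0.3·0.1500 + 0.15·0.7000; P(aggressive) ≈ 0.4444, P(balanced) ≈ 0.1667, P(conservative) ≈ 0.3889
After 'fold-or-call': normaliser = 0.2·0.4444 + 0.7·0.1667 + 0.85·0.3889; P(aggressive) ≈ 0.1658, P(balanced) ≈ 0.2176, P(conservative) ≈ 0.6166
After 'fold-or-call': normaliser = 0.2·0.1658 + 0.7·0.2176 + 0.85·0.6166; P(aggressive) ≈ 0.0467, P(balanced) ≈ 0.2147, P(conservative) ≈ 0.7386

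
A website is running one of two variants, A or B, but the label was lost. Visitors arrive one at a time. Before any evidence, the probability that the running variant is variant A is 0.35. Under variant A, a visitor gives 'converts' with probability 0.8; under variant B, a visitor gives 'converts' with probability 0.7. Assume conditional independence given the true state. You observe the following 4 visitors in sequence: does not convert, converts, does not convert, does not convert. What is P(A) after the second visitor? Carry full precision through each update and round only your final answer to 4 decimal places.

0.2909

After 'does not convert': P(A) = 0.2·0.3500 / (0.2·0.3500 + 0.3·0.6500) ≈ 0.2642
After 'converts': P(A) = 0.8·0.2642 / (0.8·0.2642 + 0.7·0.7358) ≈ 0.2909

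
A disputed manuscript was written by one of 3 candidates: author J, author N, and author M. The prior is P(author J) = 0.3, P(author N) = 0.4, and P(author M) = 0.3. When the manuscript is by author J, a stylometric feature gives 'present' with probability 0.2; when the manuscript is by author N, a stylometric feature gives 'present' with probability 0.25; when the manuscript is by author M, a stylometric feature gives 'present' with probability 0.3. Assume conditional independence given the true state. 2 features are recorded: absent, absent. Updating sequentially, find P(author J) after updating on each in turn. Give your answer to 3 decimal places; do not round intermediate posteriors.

After 'absent': normaliser = 0.8·0.3000 + 0.75·0.4000 + 0.7·0.3000; P(author J) ≈ 0.3200, P(author N) ≈ 0.4000, P(author M) ≈ 0.2800
After 'absent': normaliser = 0.8·0.3200 + 0.75·0.4000 + 0.7·0.2800; P(author J) ≈ 0.3404, P(author N) ≈ 0.3989, P(author M) ≈ 0.2606

0.340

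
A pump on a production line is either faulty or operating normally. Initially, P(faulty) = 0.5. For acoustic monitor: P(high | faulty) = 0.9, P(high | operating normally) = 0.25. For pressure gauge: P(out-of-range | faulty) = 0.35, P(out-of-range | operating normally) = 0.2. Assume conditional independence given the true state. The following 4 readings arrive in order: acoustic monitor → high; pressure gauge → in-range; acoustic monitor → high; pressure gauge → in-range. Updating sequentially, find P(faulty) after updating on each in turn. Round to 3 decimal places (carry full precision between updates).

After acoustic monitor='high': P(faulty) = 0.9·0.5000 / (0.9·0.5000 + 0.25·0.5000) ≈ 0.7826
After pressure gauge='in-range': P(faulty) = 0.65·0.7826 / (0.65·0.7826 + 0.8·0.2174) ≈ 0.7452
After acoustic monitor='high': P(faulty) = 0.9·0.7452 / (0.9·0.7452 + 0.25·0.2548) ≈ 0.9133
After pressure gauge='in-range': P(faulty) = 0.65·0.9133 / (0.65·0.9133 + 0.8·0.0867) ≈ 0.8953

0.895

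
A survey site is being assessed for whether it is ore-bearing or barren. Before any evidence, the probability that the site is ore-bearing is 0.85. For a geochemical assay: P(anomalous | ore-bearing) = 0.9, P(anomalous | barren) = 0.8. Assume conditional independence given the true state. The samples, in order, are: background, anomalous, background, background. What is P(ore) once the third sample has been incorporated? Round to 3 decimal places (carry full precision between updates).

0.614

After 'background': P(ore) = 0.1·0.8500 / (0.1·0.8500 + 0.2·0.1500) ≈ 0.7391
After 'anomalous': P(ore) = 0.9·0.7391 / (0.9·0.7391 + 0.8·0.2609) ≈ 0.7612
After 'background': P(ore) = 0.1·0.7612 / (0.1·0.7612 + 0.2·0.2388) ≈ 0.6145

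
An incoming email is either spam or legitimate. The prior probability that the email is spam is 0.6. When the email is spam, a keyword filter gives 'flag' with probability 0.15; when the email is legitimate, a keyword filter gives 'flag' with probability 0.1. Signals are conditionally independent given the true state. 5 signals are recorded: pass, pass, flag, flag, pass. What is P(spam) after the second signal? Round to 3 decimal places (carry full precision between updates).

0.572

After 'pass': P(spam) = 0.85·0.6000 / (0.85·0.6000 + 0.9·0.4000) ≈ 0.5862
After 'pass': P(spam) = 0.85·0.5862 / (0.85·0.5862 + 0.9·0.4138) ≈ 0.5723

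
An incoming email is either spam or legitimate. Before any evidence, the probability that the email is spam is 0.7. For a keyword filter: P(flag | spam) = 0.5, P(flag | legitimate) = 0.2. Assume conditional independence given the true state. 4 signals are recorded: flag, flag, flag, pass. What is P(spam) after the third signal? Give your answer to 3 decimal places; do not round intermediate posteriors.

After 'flag': P(spam) = 0.5·0.7000 / (0.5·0.7000 + 0.2·0.3000) ≈ 0.8537
After 'flag': P(spam) = 0.5·0.8537 / (0.5·0.8537 + 0.2·0.1463) ≈ 0.9358
After 'flag': P(spam) = 0.5·0.9358 / (0.5·0.9358 + 0.2·0.0642) ≈ 0.9733

0.973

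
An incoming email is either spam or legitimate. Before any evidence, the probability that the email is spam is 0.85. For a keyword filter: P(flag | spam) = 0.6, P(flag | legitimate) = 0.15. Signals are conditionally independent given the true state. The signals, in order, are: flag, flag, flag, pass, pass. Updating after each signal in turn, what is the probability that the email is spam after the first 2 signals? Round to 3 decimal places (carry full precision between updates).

Each posterior becomes the prior for the next update.
After 'flag': P(spam) = 0.6·0.8500 / (0.6·0.8500 + 0.15·0.1500) ≈ 0.9577
After 'flag': P(spam) = 0.6·0.9577 / (0.6·0.9577 + 0.15·0.0423) ≈ 0.9891

0.989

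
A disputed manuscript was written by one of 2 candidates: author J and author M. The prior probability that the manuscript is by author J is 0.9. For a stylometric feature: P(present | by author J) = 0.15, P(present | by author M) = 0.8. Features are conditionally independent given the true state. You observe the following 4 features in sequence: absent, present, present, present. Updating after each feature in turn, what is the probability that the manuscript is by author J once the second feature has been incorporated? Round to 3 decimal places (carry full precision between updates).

0.878

After 'absent': P(author J) = 0.85·0.9000 / (0.85·0.9000 + 0.2·0.1000) ≈ 0.9745
After 'present': P(author J) = 0.15·0.9745 / (0.15·0.9745 + 0.8·0.0255) ≈ 0.8776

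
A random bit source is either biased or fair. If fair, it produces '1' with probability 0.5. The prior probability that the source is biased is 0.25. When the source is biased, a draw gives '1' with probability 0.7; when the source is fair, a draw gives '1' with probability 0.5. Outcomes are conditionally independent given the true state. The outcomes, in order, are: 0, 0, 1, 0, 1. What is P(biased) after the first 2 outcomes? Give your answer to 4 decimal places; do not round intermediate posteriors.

0.1071

After '0': P(biased) = 0.3·0.2500 / (0.3·0.2500 + 0.5·0.7500) ≈ 0.1667
After '0': P(biased) = 0.3·0.1667 / (0.3·0.1667 + 0.5·0.8333) ≈ 0.1071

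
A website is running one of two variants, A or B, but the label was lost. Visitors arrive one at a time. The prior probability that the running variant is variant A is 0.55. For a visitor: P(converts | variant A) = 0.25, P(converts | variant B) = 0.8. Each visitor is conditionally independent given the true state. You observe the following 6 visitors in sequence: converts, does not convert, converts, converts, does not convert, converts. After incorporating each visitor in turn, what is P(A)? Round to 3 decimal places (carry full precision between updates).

0.141

After 'converts': P(A) = 0.25·0.5500 / (0.25·0.5500 + 0.8·0.4500) ≈ 0.2764
After 'does not convert': P(A) = 0.75·0.2764 / (0.75·0.2764 + 0.2·0.7236) ≈ 0.5889
After 'converts': P(A) = 0.25·0.5889 / (0.25·0.5889 + 0.8·0.4111) ≈ 0.3092
After 'converts': P(A) = 0.25·0.3092 / (0.25·0.3092 + 0.8·0.6908) ≈ 0.1227
After 'does not convert': P(A) = 0.75·0.1227 / (0.75·0.1227 + 0.2·0.8773) ≈ 0.3441
After 'converts': P(A) = 0.25·0.3441 / (0.25·0.3441 + 0.8·0.6559) ≈ 0.1408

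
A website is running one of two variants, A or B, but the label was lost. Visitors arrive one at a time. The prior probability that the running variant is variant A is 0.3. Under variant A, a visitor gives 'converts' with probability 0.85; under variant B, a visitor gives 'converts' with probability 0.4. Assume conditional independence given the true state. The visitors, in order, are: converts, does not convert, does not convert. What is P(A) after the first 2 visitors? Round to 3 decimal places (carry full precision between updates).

Apply Bayes' rule sequentially, carrying P(A) forward.
After 'converts': P(A) = 0.85·0.3000 / (0.85·0.3000 + 0.4·0.7000) ≈ 0.4766
After 'does not convert': P(A) = 0.15·0.4766 / (0.15·0.4766 + 0.6·0.5234) ≈ 0.1855

0.185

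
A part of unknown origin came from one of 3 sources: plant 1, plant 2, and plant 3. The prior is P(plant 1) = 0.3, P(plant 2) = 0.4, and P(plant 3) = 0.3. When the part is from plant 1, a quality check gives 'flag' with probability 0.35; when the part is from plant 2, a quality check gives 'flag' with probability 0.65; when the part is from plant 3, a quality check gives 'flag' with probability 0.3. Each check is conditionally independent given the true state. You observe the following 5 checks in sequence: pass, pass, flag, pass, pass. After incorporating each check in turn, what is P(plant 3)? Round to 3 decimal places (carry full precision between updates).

0.488

After 'pass': normaliser = 0.65·0.3000 + 0.35·0.4000 + 0.7·0.3000; P(plant 1) ≈ 0.3578, P(plant 2) ≈ 0.2569, P(plant 3) ≈ 0.3853
After 'pass': normaliser = 0.65·0.3578 + 0.35·0.2569 + 0.7·0.3853; P(plant 1) ≈ 0.3927, P(plant 2) ≈ 0.1518, P(plant 3) ≈ 0.4555
After 'flag': normaliser = 0.35·0.3927 + 0.65·0.1518 + 0.3·0.4555; P(plant 1) ≈ 0.3687, P(plant 2) ≈ 0.2647, P(plant 3) ≈ 0.3665
After 'pass': normaliser = 0.65·0.3687 + 0.35·0.2647 + 0.7·0.3665; P(plant 1) ≈ 0.4070, P(plant 2) ≈ 0.1573, P(plant 3) ≈ 0.4357
After 'pass': normaliser = 0.65·0.4070 + 0.35·0.1573 + 0.7·0.4357; P(plant 1) ≈ 0.4235, P(plant 2) ≈ 0.0882, P(plant 3) ≈ 0.4883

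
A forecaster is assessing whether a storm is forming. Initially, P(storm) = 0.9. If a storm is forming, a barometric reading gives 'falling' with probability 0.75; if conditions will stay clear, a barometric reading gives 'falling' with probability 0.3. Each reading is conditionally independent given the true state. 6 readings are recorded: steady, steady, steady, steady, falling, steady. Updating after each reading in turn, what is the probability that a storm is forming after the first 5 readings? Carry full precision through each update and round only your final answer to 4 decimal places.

0.2680

After 'steady': P(storm) = 0.25·0.9000 / (0.25·0.9000 + 0.7·0.1000) ≈ 0.7627
After 'steady': P(storm) = 0.25·0.7627 / (0.25·0.7627 + 0.7·0.2373) ≈ 0.5344
After 'steady': P(storm) = 0.25·0.5344 / (0.25·0.5344 + 0.7·0.4656) ≈ 0.2908
After 'steady': P(storm) = 0.25·0.2908 / (0.25·0.2908 + 0.7·0.7092) ≈ 0.1277
After 'falling': P(storm) = 0.75·0.1277 / (0.75·0.1277 + 0.3·0.8723) ≈ 0.2680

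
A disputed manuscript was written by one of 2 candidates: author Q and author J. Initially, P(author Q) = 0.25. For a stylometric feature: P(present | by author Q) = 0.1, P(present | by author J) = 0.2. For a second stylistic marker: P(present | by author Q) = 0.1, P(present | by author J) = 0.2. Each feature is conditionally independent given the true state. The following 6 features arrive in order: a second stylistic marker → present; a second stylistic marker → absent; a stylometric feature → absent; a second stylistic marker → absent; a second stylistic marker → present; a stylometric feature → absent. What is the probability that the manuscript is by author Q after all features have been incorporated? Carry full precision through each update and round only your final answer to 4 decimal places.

0.1178

After a second stylistic marker='present': P(author Q) = 0.1·0.2500 / (0.1·0.2500 + 0.2·0.7500) ≈ 0.1429
After a second stylistic marker='absent': P(author Q) = 0.9·0.1429 / (0.9·0.1429 + 0.8·0.8571) ≈ 0.1579
After a stylometric feature='absent': P(author Q) = 0.9·0.1579 / (0.9·0.1579 + 0.8·0.8421) ≈ 0.1742
After a second stylistic marker='absent': P(author Q) = 0.9·0.1742 / (0.9·0.1742 + 0.8·0.8258) ≈ 0.1918
After a second stylistic marker='present': P(author Q) = 0.1·0.1918 / (0.1·0.1918 + 0.2·0.8082) ≈ 0.1061
After a stylometric feature='absent': P(author Q) = 0.9·0.1061 / (0.9·0.1061 + 0.8·0.8939) ≈ 0.1178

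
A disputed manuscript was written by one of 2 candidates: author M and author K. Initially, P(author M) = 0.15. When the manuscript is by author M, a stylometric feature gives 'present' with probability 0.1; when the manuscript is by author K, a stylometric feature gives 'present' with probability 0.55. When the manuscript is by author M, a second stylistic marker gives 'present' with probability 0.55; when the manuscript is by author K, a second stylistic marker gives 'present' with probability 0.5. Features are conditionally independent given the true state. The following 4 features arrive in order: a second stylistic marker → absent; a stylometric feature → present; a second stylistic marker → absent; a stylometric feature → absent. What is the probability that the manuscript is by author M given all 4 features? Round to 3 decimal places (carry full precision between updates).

Each posterior becomes the prior for the next update.
After a second stylistic marker='absent': P(author M) = 0.45·0.1500 / (0.45·0.1500 + 0.5·0.8500) ≈ 0.1371
After a stylometric feature='present': P(author M) = 0.1·0.1371 / (0.1·0.1371 + 0.55·0.8629) ≈ 0.0281
After a second stylistic marker='absent': P(author M) = 0.45·0.0281 / (0.45·0.0281 + 0.5·0.9719) ≈ 0.0253
After a stylometric feature='absent': P(author M) = 0.9·0.0253 / (0.9·0.0253 + 0.45·0.9747) ≈ 0.0494

0.049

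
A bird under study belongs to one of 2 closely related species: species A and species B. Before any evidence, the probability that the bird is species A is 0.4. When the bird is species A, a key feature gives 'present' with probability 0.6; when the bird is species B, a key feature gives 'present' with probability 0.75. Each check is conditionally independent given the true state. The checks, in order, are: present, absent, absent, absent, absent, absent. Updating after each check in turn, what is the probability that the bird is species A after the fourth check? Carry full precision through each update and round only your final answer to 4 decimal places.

Each posterior becomes the prior for the next update.
After 'present': P(species A) = 0.6·0.4000 / (0.6·0.4000 + 0.75·0.6000) ≈ 0.3478
After 'absent': P(species A) = 0.4·0.3478 / (0.4·0.3478 + 0.25·0.6522) ≈ 0.4604
After 'absent': P(species A) = 0.4·0.4604 / (0.4·0.4604 + 0.25·0.5396) ≈ 0.5772
After 'absent': P(species A) = 0.4·0.5772 / (0.4·0.5772 + 0.25·0.4228) ≈ 0.6860

0.6860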